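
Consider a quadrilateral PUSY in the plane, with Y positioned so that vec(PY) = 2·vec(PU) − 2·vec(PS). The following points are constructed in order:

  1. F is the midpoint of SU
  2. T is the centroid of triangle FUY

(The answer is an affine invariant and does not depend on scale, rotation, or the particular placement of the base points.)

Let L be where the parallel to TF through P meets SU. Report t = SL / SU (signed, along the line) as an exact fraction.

t = -2

Assign P = (0, 0), U = (1, 0), S = (0, 1), Y = (2, -2) — the answer is frame-independent, so this choice is without loss of generality.
1. F is the midpoint of SU ⇒ F = (1/2, 1/2)
2. T is the centroid of triangle FUY ⇒ T = (7/6, -1/2)
through P parallel to TF: direction (-2/3, 1); meets SU at L = (-2, 3)
L = S + t·(U−S) with t = -2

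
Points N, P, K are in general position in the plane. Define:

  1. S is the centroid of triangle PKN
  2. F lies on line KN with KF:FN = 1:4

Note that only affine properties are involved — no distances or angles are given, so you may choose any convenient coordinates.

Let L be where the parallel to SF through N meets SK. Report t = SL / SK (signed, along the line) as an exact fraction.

Assign N = (0, 0), P = (1, 0), K = (0, 1) — the answer is frame-independent, so this choice is without loss of generality.
1. S is the centroid of triangle PKN ⇒ S = (1/3, 1/3)
2. F lies on line KN with KF:FN = 1:4 ⇒ F = (0, 4/5)
through N parallel to SF: direction (-1/3, 7/15); meets SK at L = (5/3, -7/3)
L = S + t·(K−S) with t = -4

t = -4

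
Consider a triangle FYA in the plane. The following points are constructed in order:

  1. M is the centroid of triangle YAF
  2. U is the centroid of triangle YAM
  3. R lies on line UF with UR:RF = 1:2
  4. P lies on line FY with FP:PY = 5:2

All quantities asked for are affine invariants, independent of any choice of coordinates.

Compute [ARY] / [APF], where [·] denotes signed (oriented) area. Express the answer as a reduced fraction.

Set F = (0, 0), Y = (1, 0), A = (0, 1); any affine frame gives the same invariant.
1. M is the centroid of triangle YAF ⇒ M = (1/3, 1/3)
2. U is the centroid of triangle YAM ⇒ U = (4/9, 4/9)
3. R lies on line UF with UR:RF = 1:2 ⇒ R = (8/27, 8/27)
4. P lies on line FY with FP:PY = 5:2 ⇒ P = (5/7, 0)
2·[ARY] = 11/27, 2·[APF] = -5/7
[ARY]:[APF] = 11/27:-5/7 = -77/135

[ARY]:[APF] = -77/135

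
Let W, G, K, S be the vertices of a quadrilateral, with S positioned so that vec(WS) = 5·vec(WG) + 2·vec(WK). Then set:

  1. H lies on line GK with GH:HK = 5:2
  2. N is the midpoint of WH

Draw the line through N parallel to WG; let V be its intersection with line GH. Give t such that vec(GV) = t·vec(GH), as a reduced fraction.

t = 1/2

Choose coordinates W = (0, 0), G = (1, 0), K = (0, 1), S = (5, 2).
1. H lies on line GK with GH:HK = 5:2 ⇒ H = (2/7, 5/7)
2. N is the midpoint of WH ⇒ N = (1/7, 5/14)
through N parallel to WG: direction (1, 0); meets GH at V = (9/14, 5/14)
V = G + t·(H−G) with t = 1/2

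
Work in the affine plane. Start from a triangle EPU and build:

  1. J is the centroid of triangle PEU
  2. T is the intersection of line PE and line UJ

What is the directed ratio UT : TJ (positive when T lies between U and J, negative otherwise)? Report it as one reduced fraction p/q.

UT:TJ = -3

Assign E = (0, 0), P = (1, 0), U = (0, 1) — the answer is frame-independent, so this choice is without loss of generality.
1. J is the centroid of triangle PEU ⇒ J = (1/3, 1/3)
2. T is the intersection of line PE and line UJ ⇒ T = (1/2, 0)
T = U + t·(J−U) with t = 3/2, so UT:TJ = t:(1−t) = 3/2:-1/2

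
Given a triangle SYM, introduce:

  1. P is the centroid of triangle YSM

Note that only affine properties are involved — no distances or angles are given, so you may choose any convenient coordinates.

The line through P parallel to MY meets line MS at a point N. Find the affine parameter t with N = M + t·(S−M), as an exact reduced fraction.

Assign S = (0, 0), Y = (1, 0), M = (0, 1) — the answer is frame-independent, so this choice is without loss of generality.
1. P is the centroid of triangle YSM ⇒ P = (1/3, 1/3)
through P parallel to MY: direction (1, -1); meets MS at N = (0, 2/3)
N = M + t·(S−M) with t = 1/3

t = 1/3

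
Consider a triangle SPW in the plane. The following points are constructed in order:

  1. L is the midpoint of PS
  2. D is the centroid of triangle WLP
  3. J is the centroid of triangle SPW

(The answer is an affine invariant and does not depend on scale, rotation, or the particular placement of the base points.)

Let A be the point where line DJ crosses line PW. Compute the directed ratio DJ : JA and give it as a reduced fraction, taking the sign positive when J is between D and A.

DJ:JA = -1/2

Set S = (0, 0), P = (1, 0), W = (0, 1); any affine frame gives the same invariant.
1. L is the midpoint of PS ⇒ L = (1/2, 0)
2. D is the centroid of triangle WLP ⇒ D = (1/2, 1/3)
3. J is the centroid of triangle SPW ⇒ J = (1/3, 1/3)
line DJ meets PW at A = (2/3, 1/3)
J = D + t·(A−D) with t = -1, so DJ:JA = -1:2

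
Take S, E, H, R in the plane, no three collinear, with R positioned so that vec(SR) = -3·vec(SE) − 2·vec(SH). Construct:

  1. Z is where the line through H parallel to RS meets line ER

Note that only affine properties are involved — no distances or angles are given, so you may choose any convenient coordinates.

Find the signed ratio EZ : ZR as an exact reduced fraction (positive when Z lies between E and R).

Choose coordinates S = (0, 0), E = (1, 0), H = (0, 1), R = (-3, -2).
1. Z is where the line through H parallel to RS meets line ER ⇒ Z = (-9, -5)
Z = E + t·(R−E) with t = 5/2, so EZ:ZR = t:(1−t) = 5/2:-3/2

EZ:ZR = -5/3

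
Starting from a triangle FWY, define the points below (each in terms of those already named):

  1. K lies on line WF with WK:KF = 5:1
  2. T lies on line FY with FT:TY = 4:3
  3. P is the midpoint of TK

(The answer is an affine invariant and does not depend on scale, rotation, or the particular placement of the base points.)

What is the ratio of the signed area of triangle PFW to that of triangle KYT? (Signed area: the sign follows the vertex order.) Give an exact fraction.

[PFW]:[KYT] = 4

Choose coordinates F = (0, 0), W = (1, 0), Y = (0, 1).
1. K lies on line WF with WK:KF = 5:1 ⇒ K = (1/6, 0)
2. T lies on line FY with FT:TY = 4:3 ⇒ T = (0, 4/7)
3. P is the midpoint of TK ⇒ P = (1/12, 2/7)
2·[PFW] = 2/7, 2·[KYT] = 1/14
[PFW]:[KYT] = 2/7:1/14 = 4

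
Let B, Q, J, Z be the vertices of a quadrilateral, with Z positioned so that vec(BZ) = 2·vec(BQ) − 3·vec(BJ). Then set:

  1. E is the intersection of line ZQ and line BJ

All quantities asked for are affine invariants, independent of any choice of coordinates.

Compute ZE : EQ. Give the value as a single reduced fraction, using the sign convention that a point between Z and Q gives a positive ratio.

Assign B = (0, 0), Q = (1, 0), J = (0, 1), Z = (2, -3) — the answer is frame-independent, so this choice is without loss of generality.
1. E is the intersection of line ZQ and line BJ ⇒ E = (0, 3)
E = Z + t·(Q−Z) with t = 2, so ZE:EQ = t:(1−t) = 2:-1

ZE:EQ = -2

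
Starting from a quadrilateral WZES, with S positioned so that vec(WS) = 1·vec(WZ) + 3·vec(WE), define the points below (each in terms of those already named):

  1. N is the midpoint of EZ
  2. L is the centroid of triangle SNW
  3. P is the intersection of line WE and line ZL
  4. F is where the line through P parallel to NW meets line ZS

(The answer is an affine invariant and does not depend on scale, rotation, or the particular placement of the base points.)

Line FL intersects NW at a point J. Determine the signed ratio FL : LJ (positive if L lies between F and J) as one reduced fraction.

FL:LJ = 5/2

Work in coordinates with W = (0, 0), Z = (1, 0), E = (0, 1), S = (1, 3).
1. N is the midpoint of EZ ⇒ N = (1/2, 1/2)
2. L is the centroid of triangle SNW ⇒ L = (1/2, 7/6)
3. P is the intersection of line WE and line ZL ⇒ P = (0, 7/3)
4. F is where the line through P parallel to NW meets line ZS ⇒ F = (1, 10/3)
line FL meets NW at J = (3/10, 3/10)
L = F + t·(J−F) with t = 5/7, so FL:LJ = 5/7:2/7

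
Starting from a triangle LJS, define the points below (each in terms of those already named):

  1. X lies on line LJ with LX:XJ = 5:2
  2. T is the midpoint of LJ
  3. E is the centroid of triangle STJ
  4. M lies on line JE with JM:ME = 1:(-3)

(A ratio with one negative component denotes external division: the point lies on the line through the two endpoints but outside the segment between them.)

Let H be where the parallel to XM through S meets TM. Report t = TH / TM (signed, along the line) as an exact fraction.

Work in coordinates with L = (0, 0), J = (1, 0), S = (0, 1).
1. X lies on line LJ with LX:XJ = 5:2 ⇒ X = (5/7, 0)
2. T is the midpoint of LJ ⇒ T = (1/2, 0)
3. E is the centroid of triangle STJ ⇒ E = (1/2, 1/3)
4. M lies on line JE with JM:ME = 1:(-3) ⇒ M = (5/4, -1/6)
through S parallel to XM: direction (15/28, -1/6); meets TM at H = (10, -19/9)
H = T + t·(M−T) with t = 38/3

t = 38/3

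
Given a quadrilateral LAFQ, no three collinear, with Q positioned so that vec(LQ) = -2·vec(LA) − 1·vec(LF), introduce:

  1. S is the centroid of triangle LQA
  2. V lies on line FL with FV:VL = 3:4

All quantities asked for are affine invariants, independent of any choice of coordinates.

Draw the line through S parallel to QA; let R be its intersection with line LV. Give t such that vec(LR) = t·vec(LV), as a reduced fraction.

Assign L = (0, 0), A = (1, 0), F = (0, 1), Q = (-2, -1) — the answer is frame-independent, so this choice is without loss of generality.
1. S is the centroid of triangle LQA ⇒ S = (-1/3, -1/3)
2. V lies on line FL with FV:VL = 3:4 ⇒ V = (0, 4/7)
through S parallel to QA: direction (3, 1); meets LV at R = (0, -2/9)
R = L + t·(V−L) with t = -7/18

t = -7/18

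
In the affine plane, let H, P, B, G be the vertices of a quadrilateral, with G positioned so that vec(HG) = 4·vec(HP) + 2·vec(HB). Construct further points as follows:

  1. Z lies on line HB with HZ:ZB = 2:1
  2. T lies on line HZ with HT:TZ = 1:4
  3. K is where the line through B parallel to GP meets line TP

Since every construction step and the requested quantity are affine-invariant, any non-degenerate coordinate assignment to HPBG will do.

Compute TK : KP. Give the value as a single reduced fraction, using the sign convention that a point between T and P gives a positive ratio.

Set H = (0, 0), P = (1, 0), B = (0, 1), G = (4, 2); any affine frame gives the same invariant.
1. Z lies on line HB with HZ:ZB = 2:1 ⇒ Z = (0, 2/3)
2. T lies on line HZ with HT:TZ = 1:4 ⇒ T = (0, 2/15)
3. K is where the line through B parallel to GP meets line TP ⇒ K = (-13/12, 5/18)
K = T + t·(P−T) with t = -13/12, so TK:KP = t:(1−t) = -13/12:25/12

TK:KP = -13/25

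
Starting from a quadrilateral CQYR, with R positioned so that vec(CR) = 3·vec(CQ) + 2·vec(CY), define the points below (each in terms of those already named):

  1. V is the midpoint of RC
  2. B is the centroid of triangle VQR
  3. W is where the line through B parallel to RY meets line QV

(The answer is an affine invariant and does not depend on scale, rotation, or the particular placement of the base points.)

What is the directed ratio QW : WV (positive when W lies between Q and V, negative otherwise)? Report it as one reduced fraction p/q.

QW:WV = 13/2

Set C = (0, 0), Q = (1, 0), Y = (0, 1), R = (3, 2); any affine frame gives the same invariant.
1. V is the midpoint of RC ⇒ V = (3/2, 1)
2. B is the centroid of triangle VQR ⇒ B = (11/6, 1)
3. W is where the line through B parallel to RY meets line QV ⇒ W = (43/30, 13/15)
W = Q + t·(V−Q) with t = 13/15, so QW:WV = t:(1−t) = 13/15:2/15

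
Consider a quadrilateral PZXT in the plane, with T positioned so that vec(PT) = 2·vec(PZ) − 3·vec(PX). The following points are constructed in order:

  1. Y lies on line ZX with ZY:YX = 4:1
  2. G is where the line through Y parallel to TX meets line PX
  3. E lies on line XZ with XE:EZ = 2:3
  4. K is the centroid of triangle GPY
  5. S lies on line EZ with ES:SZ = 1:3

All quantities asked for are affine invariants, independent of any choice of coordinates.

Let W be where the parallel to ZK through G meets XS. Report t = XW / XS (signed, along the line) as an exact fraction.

t = -14/11

Work in coordinates with P = (0, 0), Z = (1, 0), X = (0, 1), T = (2, -3).
1. Y lies on line ZX with ZY:YX = 4:1 ⇒ Y = (1/5, 4/5)
2. G is where the line through Y parallel to TX meets line PX ⇒ G = (0, 6/5)
3. E lies on line XZ with XE:EZ = 2:3 ⇒ E = (2/5, 3/5)
4. K is the centroid of triangle GPY ⇒ K = (1/15, 2/3)
5. S lies on line EZ with ES:SZ = 1:3 ⇒ S = (11/20, 9/20)
through G parallel to ZK: direction (-14/15, 2/3); meets XS at W = (-7/10, 17/10)
W = X + t·(S−X) with t = -14/11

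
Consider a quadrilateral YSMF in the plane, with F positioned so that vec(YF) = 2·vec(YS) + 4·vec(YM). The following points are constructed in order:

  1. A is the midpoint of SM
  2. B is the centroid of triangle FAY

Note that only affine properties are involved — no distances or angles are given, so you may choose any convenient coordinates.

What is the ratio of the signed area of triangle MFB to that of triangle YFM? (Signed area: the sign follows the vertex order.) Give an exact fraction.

[MFB]:[YFM] = -3/4

Assign Y = (0, 0), S = (1, 0), M = (0, 1), F = (2, 4) — the answer is frame-independent, so this choice is without loss of generality.
1. A is the midpoint of SM ⇒ A = (1/2, 1/2)
2. B is the centroid of triangle FAY ⇒ B = (5/6, 3/2)
2·[MFB] = -3/2, 2·[YFM] = 2
[MFB]:[YFM] = -3/2:2 = -3/4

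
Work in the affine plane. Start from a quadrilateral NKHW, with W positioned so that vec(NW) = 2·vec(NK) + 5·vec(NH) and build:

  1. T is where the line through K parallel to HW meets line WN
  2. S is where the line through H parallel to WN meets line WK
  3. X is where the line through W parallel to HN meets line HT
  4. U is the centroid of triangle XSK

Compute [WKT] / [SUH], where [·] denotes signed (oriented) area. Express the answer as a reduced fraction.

[WKT]:[SUH] = 25/4

Choose coordinates N = (0, 0), K = (1, 0), H = (0, 1), W = (2, 5).
1. T is where the line through K parallel to HW meets line WN ⇒ T = (-4, -10)
2. S is where the line through H parallel to WN meets line WK ⇒ S = (12/5, 7)
3. X is where the line through W parallel to HN meets line HT ⇒ X = (2, 13/2)
4. U is the centroid of triangle XSK ⇒ U = (9/5, 9/2)
2·[WKT] = -15, 2·[SUH] = -12/5
[WKT]:[SUH] = -15:-12/5 = 25/4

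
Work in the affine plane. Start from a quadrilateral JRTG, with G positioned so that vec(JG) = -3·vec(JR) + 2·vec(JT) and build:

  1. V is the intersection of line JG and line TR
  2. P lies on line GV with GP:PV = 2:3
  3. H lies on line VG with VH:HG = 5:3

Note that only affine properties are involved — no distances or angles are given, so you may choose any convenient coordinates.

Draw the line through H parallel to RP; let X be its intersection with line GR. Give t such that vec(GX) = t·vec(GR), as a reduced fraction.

Assign J = (0, 0), R = (1, 0), T = (0, 1), G = (-3, 2) — the answer is frame-independent, so this choice is without loss of generality.
1. V is the intersection of line JG and line TR ⇒ V = (3, -2)
2. P lies on line GV with GP:PV = 2:3 ⇒ P = (-3/5, 2/5)
3. H lies on line VG with VH:HG = 5:3 ⇒ H = (-3/4, 1/2)
through H parallel to RP: direction (-8/5, 2/5); meets GR at X = (3/4, 1/8)
X = G + t·(R−G) with t = 15/16

t = 15/16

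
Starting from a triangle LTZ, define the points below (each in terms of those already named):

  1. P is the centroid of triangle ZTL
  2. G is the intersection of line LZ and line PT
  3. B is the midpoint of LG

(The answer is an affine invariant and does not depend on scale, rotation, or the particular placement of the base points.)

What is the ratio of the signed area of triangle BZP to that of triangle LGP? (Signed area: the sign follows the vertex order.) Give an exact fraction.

Set L = (0, 0), T = (1, 0), Z = (0, 1); any affine frame gives the same invariant.
1. P is the centroid of triangle ZTL ⇒ P = (1/3, 1/3)
2. G is the intersection of line LZ and line PT ⇒ G = (0, 1/2)
3. B is the midpoint of LG ⇒ B = (0, 1/4)
2·[BZP] = -1/4, 2·[LGP] = -1/6
[BZP]:[LGP] = -1/4:-1/6 = 3/2

[BZP]:[LGP] = 3/2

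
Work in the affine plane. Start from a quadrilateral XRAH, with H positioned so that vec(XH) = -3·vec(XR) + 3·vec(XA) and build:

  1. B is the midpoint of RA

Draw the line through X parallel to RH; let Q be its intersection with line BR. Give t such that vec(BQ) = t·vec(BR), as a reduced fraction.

t = 7

Set X = (0, 0), R = (1, 0), A = (0, 1), H = (-3, 3); any affine frame gives the same invariant.
1. B is the midpoint of RA ⇒ B = (1/2, 1/2)
through X parallel to RH: direction (-4, 3); meets BR at Q = (4, -3)
Q = B + t·(R−B) with t = 7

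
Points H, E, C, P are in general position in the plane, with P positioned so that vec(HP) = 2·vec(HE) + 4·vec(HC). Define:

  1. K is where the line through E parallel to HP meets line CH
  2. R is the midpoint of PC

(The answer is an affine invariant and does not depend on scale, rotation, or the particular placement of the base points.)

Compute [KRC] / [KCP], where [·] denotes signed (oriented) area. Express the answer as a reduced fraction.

Work in coordinates with H = (0, 0), E = (1, 0), C = (0, 1), P = (2, 4).
1. K is where the line through E parallel to HP meets line CH ⇒ K = (0, -2)
2. R is the midpoint of PC ⇒ R = (1, 5/2)
2·[KRC] = 3, 2·[KCP] = -6
[KRC]:[KCP] = 3:-6 = -1/2

[KRC]:[KCP] = -1/2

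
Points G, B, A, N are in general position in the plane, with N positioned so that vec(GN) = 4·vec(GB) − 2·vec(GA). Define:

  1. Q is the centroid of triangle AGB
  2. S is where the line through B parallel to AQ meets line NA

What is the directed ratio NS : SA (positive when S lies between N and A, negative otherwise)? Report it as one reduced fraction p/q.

Choose coordinates G = (0, 0), B = (1, 0), A = (0, 1), N = (4, -2).
1. Q is the centroid of triangle AGB ⇒ Q = (1/3, 1/3)
2. S is where the line through B parallel to AQ meets line NA ⇒ S = (4/5, 2/5)
S = N + t·(A−N) with t = 4/5, so NS:SA = t:(1−t) = 4/5:1/5

NS:SA = 4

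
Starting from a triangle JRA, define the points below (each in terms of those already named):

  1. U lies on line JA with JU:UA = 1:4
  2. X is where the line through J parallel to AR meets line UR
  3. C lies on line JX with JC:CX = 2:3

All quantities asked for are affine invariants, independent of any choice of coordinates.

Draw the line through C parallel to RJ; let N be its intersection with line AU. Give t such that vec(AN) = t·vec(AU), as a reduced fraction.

t = 9/8

Choose coordinates J = (0, 0), R = (1, 0), A = (0, 1).
1. U lies on line JA with JU:UA = 1:4 ⇒ U = (0, 1/5)
2. X is where the line through J parallel to AR meets line UR ⇒ X = (-1/4, 1/4)
3. C lies on line JX with JC:CX = 2:3 ⇒ C = (-1/10, 1/10)
through C parallel to RJ: direction (-1, 0); meets AU at N = (0, 1/10)
N = A + t·(U−A) with t = 9/8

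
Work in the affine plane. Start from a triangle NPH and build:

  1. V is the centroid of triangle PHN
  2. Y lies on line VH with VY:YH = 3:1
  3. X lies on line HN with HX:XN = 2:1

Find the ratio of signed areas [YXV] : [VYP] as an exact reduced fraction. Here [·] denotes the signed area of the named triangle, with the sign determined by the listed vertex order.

[YXV]:[VYP] = -2/3

Work in coordinates with N = (0, 0), P = (1, 0), H = (0, 1).
1. V is the centroid of triangle PHN ⇒ V = (1/3, 1/3)
2. Y lies on line VH with VY:YH = 3:1 ⇒ Y = (1/12, 5/6)
3. X lies on line HN with HX:XN = 2:1 ⇒ X = (0, 1/3)
2·[YXV] = 1/6, 2·[VYP] = -1/4
[YXV]:[VYP] = 1/6:-1/4 = -2/3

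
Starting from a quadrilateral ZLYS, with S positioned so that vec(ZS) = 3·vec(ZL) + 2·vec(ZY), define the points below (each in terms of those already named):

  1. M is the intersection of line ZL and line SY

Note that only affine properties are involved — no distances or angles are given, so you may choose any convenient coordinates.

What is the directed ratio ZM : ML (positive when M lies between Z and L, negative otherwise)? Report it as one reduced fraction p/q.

Set Z = (0, 0), L = (1, 0), Y = (0, 1), S = (3, 2); any affine frame gives the same invariant.
1. M is the intersection of line ZL and line SY ⇒ M = (-3, 0)
M = Z + t·(L−Z) with t = -3, so ZM:ML = t:(1−t) = -3:4

ZM:ML = -3/4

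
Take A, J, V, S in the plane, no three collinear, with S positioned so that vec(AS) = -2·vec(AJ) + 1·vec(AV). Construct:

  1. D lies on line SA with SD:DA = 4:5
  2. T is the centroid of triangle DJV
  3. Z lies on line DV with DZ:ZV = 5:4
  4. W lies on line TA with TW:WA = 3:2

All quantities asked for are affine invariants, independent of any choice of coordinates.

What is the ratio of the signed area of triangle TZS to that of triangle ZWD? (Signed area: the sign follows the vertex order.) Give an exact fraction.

[TZS]:[ZWD] = -41/59

Work in coordinates with A = (0, 0), J = (1, 0), V = (0, 1), S = (-2, 1).
1. D lies on line SA with SD:DA = 4:5 ⇒ D = (-10/9, 5/9)
2. T is the centroid of triangle DJV ⇒ T = (-1/27, 14/27)
3. Z lies on line DV with DZ:ZV = 5:4 ⇒ Z = (-40/81, 65/81)
4. W lies on line TA with TW:WA = 3:2 ⇒ W = (-2/135, 28/135)
2·[TZS] = 82/243, 2·[ZWD] = -118/243
[TZS]:[ZWD] = 82/243:-118/243 = -41/59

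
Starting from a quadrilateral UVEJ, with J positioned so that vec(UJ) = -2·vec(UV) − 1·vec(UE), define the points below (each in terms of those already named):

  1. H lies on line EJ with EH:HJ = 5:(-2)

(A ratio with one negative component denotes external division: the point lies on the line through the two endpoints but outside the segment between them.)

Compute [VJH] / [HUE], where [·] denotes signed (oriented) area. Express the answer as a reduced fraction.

[VJH]:[HUE] = 4/5

Assign U = (0, 0), V = (1, 0), E = (0, 1), J = (-2, -1) — the answer is frame-independent, so this choice is without loss of generality.
1. H lies on line EJ with EH:HJ = 5:(-2) ⇒ H = (-10/3, -7/3)
2·[VJH] = 8/3, 2·[HUE] = 10/3
[VJH]:[HUE] = 8/3:10/3 = 4/5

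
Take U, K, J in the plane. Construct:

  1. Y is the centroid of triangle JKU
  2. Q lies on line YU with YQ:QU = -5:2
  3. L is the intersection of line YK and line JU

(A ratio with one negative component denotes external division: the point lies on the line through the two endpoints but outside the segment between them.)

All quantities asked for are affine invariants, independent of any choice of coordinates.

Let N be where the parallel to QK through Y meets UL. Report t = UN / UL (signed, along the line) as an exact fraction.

Set U = (0, 0), K = (1, 0), J = (0, 1); any affine frame gives the same invariant.
1. Y is the centroid of triangle JKU ⇒ Y = (1/3, 1/3)
2. Q lies on line YU with YQ:QU = -5:2 ⇒ Q = (-2/9, -2/9)
3. L is the intersection of line YK and line JU ⇒ L = (0, 1/2)
through Y parallel to QK: direction (11/9, 2/9); meets UL at N = (0, 3/11)
N = U + t·(L−U) with t = 6/11

t = 6/11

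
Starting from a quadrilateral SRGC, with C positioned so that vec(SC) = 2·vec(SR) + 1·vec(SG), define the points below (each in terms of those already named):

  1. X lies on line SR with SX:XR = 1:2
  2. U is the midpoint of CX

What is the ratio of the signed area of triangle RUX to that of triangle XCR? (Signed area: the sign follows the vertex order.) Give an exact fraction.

[RUX]:[XCR] = -1/2

Assign S = (0, 0), R = (1, 0), G = (0, 1), C = (2, 1) — the answer is frame-independent, so this choice is without loss of generality.
1. X lies on line SR with SX:XR = 1:2 ⇒ X = (1/3, 0)
2. U is the midpoint of CX ⇒ U = (7/6, 1/2)
2·[RUX] = 1/3, 2·[XCR] = -2/3
[RUX]:[XCR] = 1/3:-2/3 = -1/2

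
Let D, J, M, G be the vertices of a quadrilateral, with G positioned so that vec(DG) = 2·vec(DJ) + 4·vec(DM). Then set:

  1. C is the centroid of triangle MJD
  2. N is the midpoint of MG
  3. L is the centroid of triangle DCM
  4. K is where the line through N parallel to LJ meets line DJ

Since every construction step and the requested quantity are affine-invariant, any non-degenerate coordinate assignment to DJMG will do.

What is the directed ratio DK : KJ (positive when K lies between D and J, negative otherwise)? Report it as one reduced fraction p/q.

DK:KJ = -6/5

Choose coordinates D = (0, 0), J = (1, 0), M = (0, 1), G = (2, 4).
1. C is the centroid of triangle MJD ⇒ C = (1/3, 1/3)
2. N is the midpoint of MG ⇒ N = (1, 5/2)
3. L is the centroid of triangle DCM ⇒ L = (1/9, 4/9)
4. K is where the line through N parallel to LJ meets line DJ ⇒ K = (6, 0)
K = D + t·(J−D) with t = 6, so DK:KJ = t:(1−t) = 6:-5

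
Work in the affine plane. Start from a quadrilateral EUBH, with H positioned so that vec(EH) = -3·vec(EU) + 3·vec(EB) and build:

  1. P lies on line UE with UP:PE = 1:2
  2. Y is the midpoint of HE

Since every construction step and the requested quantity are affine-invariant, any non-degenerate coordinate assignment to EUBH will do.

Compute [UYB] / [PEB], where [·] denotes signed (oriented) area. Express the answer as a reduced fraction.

Choose coordinates E = (0, 0), U = (1, 0), B = (0, 1), H = (-3, 3).
1. P lies on line UE with UP:PE = 1:2 ⇒ P = (2/3, 0)
2. Y is the midpoint of HE ⇒ Y = (-3/2, 3/2)
2·[UYB] = -1, 2·[PEB] = -2/3
[UYB]:[PEB] = -1:-2/3 = 3/2

[UYB]:[PEB] = 3/2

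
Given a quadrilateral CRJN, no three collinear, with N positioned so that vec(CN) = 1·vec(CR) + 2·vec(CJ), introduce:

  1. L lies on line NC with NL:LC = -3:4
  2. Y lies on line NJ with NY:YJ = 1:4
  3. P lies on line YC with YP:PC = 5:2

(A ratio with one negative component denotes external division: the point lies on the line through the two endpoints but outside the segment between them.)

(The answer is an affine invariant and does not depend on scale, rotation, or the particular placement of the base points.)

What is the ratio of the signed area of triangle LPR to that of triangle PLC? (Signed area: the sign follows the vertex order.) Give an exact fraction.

Set C = (0, 0), R = (1, 0), J = (0, 1), N = (1, 2); any affine frame gives the same invariant.
1. L lies on line NC with NL:LC = -3:4 ⇒ L = (4, 8)
2. Y lies on line NJ with NY:YJ = 1:4 ⇒ Y = (4/5, 9/5)
3. P lies on line YC with YP:PC = 5:2 ⇒ P = (8/35, 18/35)
2·[LPR] = 54/7, 2·[PLC] = -8/35
[LPR]:[PLC] = 54/7:-8/35 = -135/4

[LPR]:[PLC] = -135/4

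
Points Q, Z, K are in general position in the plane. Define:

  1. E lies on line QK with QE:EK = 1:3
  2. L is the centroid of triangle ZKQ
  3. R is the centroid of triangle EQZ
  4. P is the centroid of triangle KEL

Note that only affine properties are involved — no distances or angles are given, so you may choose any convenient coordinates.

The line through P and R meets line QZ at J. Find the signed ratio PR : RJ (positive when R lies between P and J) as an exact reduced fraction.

PR:RJ = 16/3

Assign Q = (0, 0), Z = (1, 0), K = (0, 1) — the answer is frame-independent, so this choice is without loss of generality.
1. E lies on line QK with QE:EK = 1:3 ⇒ E = (0, 1/4)
2. L is the centroid of triangle ZKQ ⇒ L = (1/3, 1/3)
3. R is the centroid of triangle EQZ ⇒ R = (1/3, 1/12)
4. P is the centroid of triangle KEL ⇒ P = (1/9, 19/36)
line PR meets QZ at J = (3/8, 0)
R = P + t·(J−P) with t = 16/19, so PR:RJ = 16/19:3/19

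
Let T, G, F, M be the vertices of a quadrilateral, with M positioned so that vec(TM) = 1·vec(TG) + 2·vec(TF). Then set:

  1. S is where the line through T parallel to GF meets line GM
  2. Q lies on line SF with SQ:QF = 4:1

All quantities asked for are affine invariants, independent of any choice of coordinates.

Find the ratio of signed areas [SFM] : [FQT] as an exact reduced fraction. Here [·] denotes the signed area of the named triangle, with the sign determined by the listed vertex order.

[SFM]:[FQT] = 15

Set T = (0, 0), G = (1, 0), F = (0, 1), M = (1, 2); any affine frame gives the same invariant.
1. S is where the line through T parallel to GF meets line GM ⇒ S = (1, -1)
2. Q lies on line SF with SQ:QF = 4:1 ⇒ Q = (1/5, 3/5)
2·[SFM] = -3, 2·[FQT] = -1/5
[SFM]:[FQT] = -3:-1/5 = 15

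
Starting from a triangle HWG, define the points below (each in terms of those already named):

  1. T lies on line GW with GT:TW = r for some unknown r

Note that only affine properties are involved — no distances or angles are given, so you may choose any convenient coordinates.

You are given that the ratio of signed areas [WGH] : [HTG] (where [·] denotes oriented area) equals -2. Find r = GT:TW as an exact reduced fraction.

r = -1/3

Set H = (0, 0), W = (1, 0), G = (0, 1); any affine frame gives the same invariant.
1. With GT:TW = r, write λ = r/(r+1) so T = G + λ·(W−G); T is affine-linear in λ
Every point depending on T is an affine combination of T and λ-independent points, so each such coordinate is linear in λ; the λ² term in each signed area is a multiple of (W−G)×(W−G) = 0, so 2·[WGH] and 2·[HTG] are each linear in λ. Evaluating at λ=0 and λ=1:
  2·[WGH] = 1,   2·[HTG] = λ
So [WGH]:[HTG] = (1) / (λ). Setting this equal to -2:
  1 = -2·(λ)  ⇒  λ = -1/2
Then r = λ/(1−λ) = (-1/2)/(3/2) = -1/3. Check: with r = -1/3, T = (-1/2, 3/2) and [WGH]:[HTG] = -2 as required.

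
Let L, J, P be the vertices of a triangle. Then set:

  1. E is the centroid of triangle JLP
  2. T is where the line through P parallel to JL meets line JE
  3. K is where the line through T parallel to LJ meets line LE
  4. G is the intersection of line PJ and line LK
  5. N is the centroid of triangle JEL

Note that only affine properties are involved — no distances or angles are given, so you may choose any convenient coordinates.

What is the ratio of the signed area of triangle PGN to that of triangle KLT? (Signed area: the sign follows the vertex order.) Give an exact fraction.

Choose coordinates L = (0, 0), J = (1, 0), P = (0, 1).
1. E is the centroid of triangle JLP ⇒ E = (1/3, 1/3)
2. T is where the line through P parallel to JL meets line JE ⇒ T = (-1, 1)
3. K is where the line through T parallel to LJ meets line LE ⇒ K = (1, 1)
4. G is the intersection of line PJ and line LK ⇒ G = (1/2, 1/2)
5. N is the centroid of triangle JEL ⇒ N = (4/9, 1/9)
2·[PGN] = -2/9, 2·[KLT] = -2
[PGN]:[KLT] = -2/9:-2 = 1/9

[PGN]:[KLT] = 1/9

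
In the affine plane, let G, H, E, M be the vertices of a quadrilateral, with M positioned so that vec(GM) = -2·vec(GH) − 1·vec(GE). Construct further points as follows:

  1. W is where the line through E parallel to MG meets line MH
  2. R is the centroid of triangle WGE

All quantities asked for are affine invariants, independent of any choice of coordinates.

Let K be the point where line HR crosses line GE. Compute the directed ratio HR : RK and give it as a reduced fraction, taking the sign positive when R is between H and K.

Choose coordinates G = (0, 0), H = (1, 0), E = (0, 1), M = (-2, -1).
1. W is where the line through E parallel to MG meets line MH ⇒ W = (-8, -3)
2. R is the centroid of triangle WGE ⇒ R = (-8/3, -2/3)
line HR meets GE at K = (0, -2/11)
R = H + t·(K−H) with t = 11/3, so HR:RK = 11/3:-8/3

HR:RK = -11/8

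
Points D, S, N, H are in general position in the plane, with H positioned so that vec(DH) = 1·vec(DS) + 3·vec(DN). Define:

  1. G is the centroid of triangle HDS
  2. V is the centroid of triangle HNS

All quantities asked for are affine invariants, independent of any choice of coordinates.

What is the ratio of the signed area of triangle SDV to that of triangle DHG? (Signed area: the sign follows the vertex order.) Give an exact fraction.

[SDV]:[DHG] = 4/3

Work in coordinates with D = (0, 0), S = (1, 0), N = (0, 1), H = (1, 3).
1. G is the centroid of triangle HDS ⇒ G = (2/3, 1)
2. V is the centroid of triangle HNS ⇒ V = (2/3, 4/3)
2·[SDV] = -4/3, 2·[DHG] = -1
[SDV]:[DHG] = -4/3:-1 = 4/3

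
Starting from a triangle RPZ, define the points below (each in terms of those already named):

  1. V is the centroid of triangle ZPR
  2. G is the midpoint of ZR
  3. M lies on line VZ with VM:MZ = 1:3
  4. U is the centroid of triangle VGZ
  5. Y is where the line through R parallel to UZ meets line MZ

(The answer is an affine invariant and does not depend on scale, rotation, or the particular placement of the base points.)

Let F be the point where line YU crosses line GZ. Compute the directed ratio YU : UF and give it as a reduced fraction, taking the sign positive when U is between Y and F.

YU:UF = -7

Work in coordinates with R = (0, 0), P = (1, 0), Z = (0, 1).
1. V is the centroid of triangle ZPR ⇒ V = (1/3, 1/3)
2. G is the midpoint of ZR ⇒ G = (0, 1/2)
3. M lies on line VZ with VM:MZ = 1:3 ⇒ M = (1/4, 1/2)
4. U is the centroid of triangle VGZ ⇒ U = (1/9, 11/18)
5. Y is where the line through R parallel to UZ meets line MZ ⇒ Y = (-2/3, 7/3)
line YU meets GZ at F = (0, 6/7)
U = Y + t·(F−Y) with t = 7/6, so YU:UF = 7/6:-1/6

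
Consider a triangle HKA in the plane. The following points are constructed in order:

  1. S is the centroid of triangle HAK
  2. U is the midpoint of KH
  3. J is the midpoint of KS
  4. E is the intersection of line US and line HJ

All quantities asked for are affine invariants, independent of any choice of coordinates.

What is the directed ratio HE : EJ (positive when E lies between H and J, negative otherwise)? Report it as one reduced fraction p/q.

Choose coordinates H = (0, 0), K = (1, 0), A = (0, 1).
1. S is the centroid of triangle HAK ⇒ S = (1/3, 1/3)
2. U is the midpoint of KH ⇒ U = (1/2, 0)
3. J is the midpoint of KS ⇒ J = (2/3, 1/6)
4. E is the intersection of line US and line HJ ⇒ E = (4/9, 1/9)
E = H + t·(J−H) with t = 2/3, so HE:EJ = t:(1−t) = 2/3:1/3

HE:EJ = 2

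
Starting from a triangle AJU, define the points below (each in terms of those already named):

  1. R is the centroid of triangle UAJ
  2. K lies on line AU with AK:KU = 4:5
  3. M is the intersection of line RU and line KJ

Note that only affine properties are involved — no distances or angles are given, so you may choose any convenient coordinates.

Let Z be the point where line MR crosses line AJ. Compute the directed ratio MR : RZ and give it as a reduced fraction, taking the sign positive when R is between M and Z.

Work in coordinates with A = (0, 0), J = (1, 0), U = (0, 1).
1. R is the centroid of triangle UAJ ⇒ R = (1/3, 1/3)
2. K lies on line AU with AK:KU = 4:5 ⇒ K = (0, 4/9)
3. M is the intersection of line RU and line KJ ⇒ M = (5/14, 2/7)
line MR meets AJ at Z = (1/2, 0)
R = M + t·(Z−M) with t = -1/6, so MR:RZ = -1/6:7/6

MR:RZ = -1/7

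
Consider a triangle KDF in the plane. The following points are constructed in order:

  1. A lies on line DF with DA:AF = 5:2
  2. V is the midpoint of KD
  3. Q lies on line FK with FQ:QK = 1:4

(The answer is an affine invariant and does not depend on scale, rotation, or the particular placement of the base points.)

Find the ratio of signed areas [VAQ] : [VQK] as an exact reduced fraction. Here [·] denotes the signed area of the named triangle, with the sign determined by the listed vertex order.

Choose coordinates K = (0, 0), D = (1, 0), F = (0, 1).
1. A lies on line DF with DA:AF = 5:2 ⇒ A = (2/7, 5/7)
2. V is the midpoint of KD ⇒ V = (1/2, 0)
3. Q lies on line FK with FQ:QK = 1:4 ⇒ Q = (0, 4/5)
2·[VAQ] = 13/70, 2·[VQK] = 2/5
[VAQ]:[VQK] = 13/70:2/5 = 13/28

[VAQ]:[VQK] = 13/28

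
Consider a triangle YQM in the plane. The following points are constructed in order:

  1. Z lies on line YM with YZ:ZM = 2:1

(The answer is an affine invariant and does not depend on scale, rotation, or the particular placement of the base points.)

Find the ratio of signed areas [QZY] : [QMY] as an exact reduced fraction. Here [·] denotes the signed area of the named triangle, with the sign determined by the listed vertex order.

Assign Y = (0, 0), Q = (1, 0), M = (0, 1) — the answer is frame-independent, so this choice is without loss of generality.
1. Z lies on line YM with YZ:ZM = 2:1 ⇒ Z = (0, 2/3)
2·[QZY] = 2/3, 2·[QMY] = 1
[QZY]:[QMY] = 2/3:1 = 2/3

[QZY]:[QMY] = 2/3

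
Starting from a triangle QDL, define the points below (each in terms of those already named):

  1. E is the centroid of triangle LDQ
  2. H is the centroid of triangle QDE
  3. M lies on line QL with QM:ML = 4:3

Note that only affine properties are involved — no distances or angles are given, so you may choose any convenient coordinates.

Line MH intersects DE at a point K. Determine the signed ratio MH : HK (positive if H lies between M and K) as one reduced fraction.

Set Q = (0, 0), D = (1, 0), L = (0, 1); any affine frame gives the same invariant.
1. E is the centroid of triangle LDQ ⇒ E = (1/3, 1/3)
2. H is the centroid of triangle QDE ⇒ H = (4/9, 1/9)
3. M lies on line QL with QM:ML = 4:3 ⇒ M = (0, 4/7)
line MH meets DE at K = (2/15, 13/30)
H = M + t·(K−M) with t = 10/3, so MH:HK = 10/3:-7/3

MH:HK = -10/7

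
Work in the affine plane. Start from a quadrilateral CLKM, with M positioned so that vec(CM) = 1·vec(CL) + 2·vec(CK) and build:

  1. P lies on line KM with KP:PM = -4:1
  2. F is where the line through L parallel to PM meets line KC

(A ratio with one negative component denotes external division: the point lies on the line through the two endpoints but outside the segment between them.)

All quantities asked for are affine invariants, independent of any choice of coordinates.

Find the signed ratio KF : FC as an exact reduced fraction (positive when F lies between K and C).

Choose coordinates C = (0, 0), L = (1, 0), K = (0, 1), M = (1, 2).
1. P lies on line KM with KP:PM = -4:1 ⇒ P = (4/3, 7/3)
2. F is where the line through L parallel to PM meets line KC ⇒ F = (0, -1)
F = K + t·(C−K) with t = 2, so KF:FC = t:(1−t) = 2:-1

KF:FC = -2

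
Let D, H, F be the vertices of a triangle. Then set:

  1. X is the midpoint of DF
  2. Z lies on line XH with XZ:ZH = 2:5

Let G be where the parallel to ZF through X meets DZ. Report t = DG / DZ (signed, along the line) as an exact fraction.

t = 1/2

Assign D = (0, 0), H = (1, 0), F = (0, 1) — the answer is frame-independent, so this choice is without loss of generality.
1. X is the midpoint of DF ⇒ X = (0, 1/2)
2. Z lies on line XH with XZ:ZH = 2:5 ⇒ Z = (2/7, 5/14)
through X parallel to ZF: direction (-2/7, 9/14); meets DZ at G = (1/7, 5/28)
G = D + t·(Z−D) with t = 1/2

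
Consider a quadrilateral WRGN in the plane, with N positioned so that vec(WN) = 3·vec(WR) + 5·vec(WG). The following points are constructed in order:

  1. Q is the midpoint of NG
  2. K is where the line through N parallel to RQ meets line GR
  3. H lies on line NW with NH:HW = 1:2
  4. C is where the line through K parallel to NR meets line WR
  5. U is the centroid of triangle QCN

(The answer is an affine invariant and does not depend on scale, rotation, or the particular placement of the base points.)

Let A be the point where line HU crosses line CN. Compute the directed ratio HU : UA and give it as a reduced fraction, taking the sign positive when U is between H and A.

Choose coordinates W = (0, 0), R = (1, 0), G = (0, 1), N = (3, 5).
1. Q is the midpoint of NG ⇒ Q = (3/2, 3)
2. K is where the line through N parallel to RQ meets line GR ⇒ K = (2, -1)
3. H lies on line NW with NH:HW = 1:2 ⇒ H = (2, 10/3)
4. C is where the line through K parallel to NR meets line WR ⇒ C = (12/5, 0)
5. U is the centroid of triangle QCN ⇒ U = (23/10, 8/3)
line HU meets CN at A = (50/19, 110/57)
U = H + t·(A−H) with t = 19/40, so HU:UA = 19/40:21/40

HU:UA = 19/21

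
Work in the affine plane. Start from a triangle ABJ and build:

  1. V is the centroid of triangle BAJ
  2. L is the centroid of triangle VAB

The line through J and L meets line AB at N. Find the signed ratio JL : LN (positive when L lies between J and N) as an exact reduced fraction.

JL:LN = 8

Work in coordinates with A = (0, 0), B = (1, 0), J = (0, 1).
1. V is the centroid of triangle BAJ ⇒ V = (1/3, 1/3)
2. L is the centroid of triangle VAB ⇒ L = (4/9, 1/9)
line JL meets AB at N = (1/2, 0)
L = J + t·(N−J) with t = 8/9, so JL:LN = 8/9:1/9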